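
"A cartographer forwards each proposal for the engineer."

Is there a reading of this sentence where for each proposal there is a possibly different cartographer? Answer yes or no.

Yes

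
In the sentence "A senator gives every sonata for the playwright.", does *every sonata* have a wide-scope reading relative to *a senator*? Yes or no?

Yes

*every sonata* is the matrix object and *a senator* the matrix subject; the two are clausemates.
QR within a single clause is free, so the lower quantifier may take scope over the higher one.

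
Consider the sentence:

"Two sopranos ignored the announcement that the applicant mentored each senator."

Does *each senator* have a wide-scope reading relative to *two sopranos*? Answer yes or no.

No

*each senator* is embedded in the complex NP *the announcement that the applicant mentored each senator*.
Since the clause is the complement of a nominal head, the CNPC blocks scope extraction.
So *each senator* cannot raise to a position above *two sopranos*.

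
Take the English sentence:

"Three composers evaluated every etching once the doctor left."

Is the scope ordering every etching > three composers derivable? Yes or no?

The adjunct clause does not contain *every etching*, which is the matrix object.
QR within a single clause is free, so the lower quantifier may take scope over the higher one.

Yes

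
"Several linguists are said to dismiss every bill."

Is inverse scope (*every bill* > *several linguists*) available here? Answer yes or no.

Infinitival complements of raising predicates do not block QR; *every bill* and *several linguists* are effectively clausemates.
Nothing blocks QR of the lower DP to a position above the higher one, so inverse scope is available.
Both orderings are possible: *several linguists* > *every bill* and *every bill* > *several linguists*.

Yes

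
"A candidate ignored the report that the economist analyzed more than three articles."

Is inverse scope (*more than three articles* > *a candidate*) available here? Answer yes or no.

No

*more than three articles* occurs within the complex NP *the report that the economist analyzed more than three articles*.
The Complex NP Constraint bars QR out of the complement clause of a noun.
So *more than three articles* cannot raise to a position above *a candidate*.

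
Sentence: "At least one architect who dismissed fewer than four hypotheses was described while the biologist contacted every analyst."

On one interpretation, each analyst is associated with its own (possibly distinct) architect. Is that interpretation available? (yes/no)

No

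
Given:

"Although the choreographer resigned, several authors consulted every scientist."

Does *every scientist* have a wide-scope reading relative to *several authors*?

Yes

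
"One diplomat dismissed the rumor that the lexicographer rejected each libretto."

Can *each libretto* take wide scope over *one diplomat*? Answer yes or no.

*each libretto* is embedded in the complex NP *the rumor that the lexicographer rejected each libretto*.
Noun-complement clauses are scope islands (the Complex NP Constraint): a quantifier inside one cannot scope into the matrix.
So *each libretto* cannot raise high enough to outscope *one diplomat*; only the surface ordering *one diplomat* > *each libretto* is available.

No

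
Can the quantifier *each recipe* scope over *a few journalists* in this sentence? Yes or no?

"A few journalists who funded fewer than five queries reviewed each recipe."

*each recipe* is a matrix argument; only *a few journalists* is modified by the relative clause *who funded fewer than five queries*, so the RC island is irrelevant to the target quantifier.
Since no island is crossed, the inverse ordering is licensed alongside surface scope.
The sentence is scopally ambiguous between *a few journalists* > *each recipe* and *each recipe* > *a few journalists*.

Yes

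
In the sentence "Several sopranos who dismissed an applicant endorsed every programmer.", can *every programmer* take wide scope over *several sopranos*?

Yes

The relative clause *who dismissed an applicant* modifies *several sopranos*, but *every programmer* is not inside that relative clause — it is an argument of the matrix verb.
No island intervenes, so both surface and inverse scope are derivable.
So *every programmer* > *several sopranos* is among the available readings.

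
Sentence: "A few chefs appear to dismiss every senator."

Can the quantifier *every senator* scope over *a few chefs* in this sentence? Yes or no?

*every senator* is the object of the infinitival complement of a raising predicate; raising infinitives are transparent for QR, so the two DPs are in effect clausemates.
Clause-internal QR can adjoin the lower DP above the subject, yielding the inverse reading.

Yes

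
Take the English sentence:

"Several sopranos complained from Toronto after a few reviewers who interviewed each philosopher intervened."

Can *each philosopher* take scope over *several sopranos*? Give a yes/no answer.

*each philosopher* is embedded in the relative clause *who interviewed each philosopher*, which is itself inside the adjunct *after a few reviewers who interviewed each philosopher intervened*.
Even if one barrier were somehow void, the other would still block QR.
*each philosopher* > *several sopranos* would require crossing that boundary, which is illicit.

No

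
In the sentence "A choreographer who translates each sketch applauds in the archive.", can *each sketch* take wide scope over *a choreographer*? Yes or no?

*each sketch* occurs within the relative clause *who translates each sketch*.
The relative clause forms an island for QR, so the quantifier is confined to the head noun's restrictor.
*each sketch* is confined to the island and cannot take scope over *a choreographer*.
(Only the surface reading survives: one fixed choreographer with respect to all the relevant sketches.)

No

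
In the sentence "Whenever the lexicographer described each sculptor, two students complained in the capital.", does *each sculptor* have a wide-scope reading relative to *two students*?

No

*each sculptor* is embedded in the adjunct clause *whenever the lexicographer described each sculptor*.
Since the clause is an adjunct (not a complement), the Adjunct Condition blocks QR across its edge.
The ordering *each sculptor* > *two students* is therefore underivable.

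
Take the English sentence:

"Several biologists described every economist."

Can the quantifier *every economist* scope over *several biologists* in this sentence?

Both DPs are arguments of the same predicate; there is no clause or island boundary between them.
With no island boundary between them, the object can take inverse scope over the subject via ordinary QR within the clause.

Yes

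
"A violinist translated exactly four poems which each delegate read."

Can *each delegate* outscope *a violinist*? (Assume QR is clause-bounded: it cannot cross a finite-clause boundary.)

No

*each delegate* occurs within the relative clause *which each delegate read* modifying *exactly four poems*.
QR out of a relative clause is ruled out by the relative-clause island constraint.
The inverse ordering *each delegate* > *a violinist* is therefore underivable.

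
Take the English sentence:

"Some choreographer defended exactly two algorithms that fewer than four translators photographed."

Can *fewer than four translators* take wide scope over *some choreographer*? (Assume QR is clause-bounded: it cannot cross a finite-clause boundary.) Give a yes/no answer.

No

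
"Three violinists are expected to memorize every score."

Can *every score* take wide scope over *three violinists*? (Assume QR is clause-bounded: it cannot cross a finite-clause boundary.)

Raising constructions are monoclausal for scope purposes; *every score* is not separated from *three violinists* by any island.
With no island boundary between them, the object can take inverse scope over the subject via ordinary QR within the clause.

Yes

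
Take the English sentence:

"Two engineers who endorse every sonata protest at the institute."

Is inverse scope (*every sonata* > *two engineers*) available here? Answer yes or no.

*every sonata* sits inside the relative clause *who endorse every sonata*.
QR out of a relative clause is ruled out by the relative-clause island constraint.
So *every sonata* cannot raise to a position above *two engineers*.

No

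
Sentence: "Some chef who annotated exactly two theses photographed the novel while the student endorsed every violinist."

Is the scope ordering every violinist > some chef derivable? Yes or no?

*every violinist* sits inside the adjunct clause *while the student endorsed every violinist*.
Since the clause is an adjunct (not a complement), the Adjunct Condition blocks QR across its edge.
*every violinist* is confined to the island and cannot take scope over *some chef*.

No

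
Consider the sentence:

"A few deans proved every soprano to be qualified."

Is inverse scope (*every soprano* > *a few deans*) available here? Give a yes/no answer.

*every soprano* is the subject of an ECM infinitive — the infinitival complement of an ECM verb is not a scope island, so *every soprano* can raise into the matrix clause.
Ordinary QR to a clause-peripheral position gives the wide-scope LF for the lower DP.
So *every soprano* > *a few deans* is among the available readings.

Yes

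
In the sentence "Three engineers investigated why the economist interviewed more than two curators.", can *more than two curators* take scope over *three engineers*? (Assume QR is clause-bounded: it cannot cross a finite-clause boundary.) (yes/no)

*more than two curators* sits inside the embedded question *why the economist interviewed more than two curators*.
QR across an interrogative CP boundary is ruled out as a wh-island violation.
So the wide-scope reading for *more than two curators* is blocked.

No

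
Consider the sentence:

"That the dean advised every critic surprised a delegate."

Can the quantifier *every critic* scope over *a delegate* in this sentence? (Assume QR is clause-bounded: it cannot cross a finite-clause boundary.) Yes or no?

No

*every critic* is embedded in the sentential subject *that the dean advised every critic*.
The subject-island constraint blocks QR out of a clausal subject.
The ordering *every critic* > *a delegate* is therefore underivable.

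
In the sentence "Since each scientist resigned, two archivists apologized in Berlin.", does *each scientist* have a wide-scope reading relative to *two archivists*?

No

Structurally, *each scientist* is inside the adjunct clause *since each scientist resigned*.
Since the clause is an adjunct (not a complement), the Adjunct Condition blocks QR across its edge.
So the wide-scope reading for *each scientist* is blocked.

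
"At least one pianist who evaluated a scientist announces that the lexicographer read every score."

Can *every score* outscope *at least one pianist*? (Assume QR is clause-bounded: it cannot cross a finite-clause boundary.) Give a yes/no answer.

*every score* is embedded in the finite complement clause *that the lexicographer read every score*.
With QR restricted to its own tensed clause, the embedded quantifier cannot reach a matrix scope position.
So *every score* cannot raise to a position above *at least one pianist*.
(Only the surface reading survives: one fixed pianist with respect to all the relevant scores.)

No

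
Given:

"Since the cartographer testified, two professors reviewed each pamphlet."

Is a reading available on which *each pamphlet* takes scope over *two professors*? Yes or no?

The adjunct clause does not contain *each pamphlet*, which is the matrix object.
Nothing blocks QR of the lower DP to a position above the higher one, so inverse scope is available.
The sentence is scopally ambiguous between *two professors* > *each pamphlet* and *each pamphlet* > *two professors*.

Yes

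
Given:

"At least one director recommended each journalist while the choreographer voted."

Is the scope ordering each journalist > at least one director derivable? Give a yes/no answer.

The adjunct island is irrelevant here — *each journalist* and *at least one director* are both in the matrix clause.
QR within a single clause is free, so the lower quantifier may take scope over the higher one.
Both orderings are possible: *at least one director* > *each journalist* and *each journalist* > *at least one director*.

Yes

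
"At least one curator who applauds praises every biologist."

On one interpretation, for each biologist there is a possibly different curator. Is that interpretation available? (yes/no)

That reading corresponds to *every biologist* > *at least one curator*.
Although the sentence contains a relative clause (*who applauds*), *every biologist* is outside it, in the matrix VP.
Since no island is crossed, the inverse ordering is licensed alongside surface scope.
Both orderings are possible: *at least one curator* > *every biologist* and *every biologist* > *at least one curator*.

Yes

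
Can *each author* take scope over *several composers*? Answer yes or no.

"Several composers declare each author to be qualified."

Yes

ECM infinitives lack a CP barrier, so *each author* can QR over the matrix subject *several composers*.
Since no island is crossed, the inverse ordering is licensed alongside surface scope.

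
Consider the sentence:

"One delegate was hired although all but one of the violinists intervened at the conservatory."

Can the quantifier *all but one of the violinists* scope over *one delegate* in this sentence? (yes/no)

No

The DP *all but one of the violinists* is contained in the adjunct clause *although all but one of the violinists intervened at the conservatory*.
Adjunct clauses are scope islands: a quantifier inside an adjunct cannot raise into the matrix clause.
So the wide-scope reading for *all but one of the violinists* is blocked.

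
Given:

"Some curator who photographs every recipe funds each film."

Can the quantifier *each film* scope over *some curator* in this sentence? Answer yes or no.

*each film* is a matrix argument; only *some curator* is modified by the relative clause *who photographs every recipe*, so the RC island is irrelevant to the target quantifier.
Clause-internal QR can adjoin the lower DP above the subject, yielding the inverse reading.
The sentence is scopally ambiguous between *some curator* > *each film* and *each film* > *some curator*.

Yes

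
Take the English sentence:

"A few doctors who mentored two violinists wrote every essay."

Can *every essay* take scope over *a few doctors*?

Yes

Although the sentence contains a relative clause (*who mentored two violinists*), *every essay* is outside it, in the matrix VP.
QR within a single clause is free, so the lower quantifier may take scope over the higher one.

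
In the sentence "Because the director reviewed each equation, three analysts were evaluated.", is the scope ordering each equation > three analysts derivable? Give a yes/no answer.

*each equation* is embedded in the adjunct clause *because the director reviewed each equation*.
Adjuncts are opaque for quantifier raising; a quantifier in an adjunct stays inside it.
*each equation* > *three analysts* would require crossing that boundary, which is illicit.

No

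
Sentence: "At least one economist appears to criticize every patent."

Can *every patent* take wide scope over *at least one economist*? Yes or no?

Yes

*every patent* is inside a raising infinitive, which is transparent to QR (no CP barrier), so it behaves as a matrix argument.
Since no island is crossed, the inverse ordering is licensed alongside surface scope.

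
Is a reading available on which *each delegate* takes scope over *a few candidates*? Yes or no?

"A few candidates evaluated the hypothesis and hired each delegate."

No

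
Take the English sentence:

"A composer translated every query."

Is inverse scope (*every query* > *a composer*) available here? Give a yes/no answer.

*every query* is the matrix object and *a composer* the matrix subject; the two are clausemates.
Clause-internal QR can adjoin the lower DP above the subject, yielding the inverse reading.
So *every query* > *a composer* is among the available readings.

Yes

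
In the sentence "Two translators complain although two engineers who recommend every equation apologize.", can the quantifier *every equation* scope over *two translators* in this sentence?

No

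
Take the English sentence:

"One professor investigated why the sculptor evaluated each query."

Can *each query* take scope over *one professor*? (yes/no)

No

*each query* sits inside the embedded question *why the sculptor evaluated each query*.
Embedded questions are wh-islands: a quantifier inside an indirect question cannot QR into the matrix clause.
*each query* is confined to the island and cannot take scope over *one professor*.
(Only the surface reading survives: one fixed professor with respect to all the relevant queries.)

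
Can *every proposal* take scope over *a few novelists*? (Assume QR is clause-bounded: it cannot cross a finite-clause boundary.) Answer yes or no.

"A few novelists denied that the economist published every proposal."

No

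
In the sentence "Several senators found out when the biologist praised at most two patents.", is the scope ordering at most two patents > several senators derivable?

No

Structurally, *at most two patents* is inside the embedded question *when the biologist praised at most two patents*.
QR across an interrogative CP boundary is ruled out as a wh-island violation.
So the wide-scope reading for *at most two patents* is blocked.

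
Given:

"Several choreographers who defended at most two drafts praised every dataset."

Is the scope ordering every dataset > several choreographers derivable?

*every dataset* sits in the matrix clause, not in the relative clause on *several choreographers*.
QR within a single clause is free, so the lower quantifier may take scope over the higher one.

Yes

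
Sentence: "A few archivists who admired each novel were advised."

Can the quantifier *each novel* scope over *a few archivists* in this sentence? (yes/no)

No

The DP *each novel* is contained in the relative clause *who admired each novel*.
QR out of a relative clause is ruled out by the relative-clause island constraint.
So the wide-scope reading for *each novel* is blocked.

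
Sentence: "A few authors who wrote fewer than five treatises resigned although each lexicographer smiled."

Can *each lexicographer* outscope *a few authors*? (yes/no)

No

*each lexicographer* is embedded in the adjunct clause *although each lexicographer smiled*.
The adjunct-island constraint bars QR out of an adverbial clause.
There is no licit LF on which *each lexicographer* c-commands *a few authors*.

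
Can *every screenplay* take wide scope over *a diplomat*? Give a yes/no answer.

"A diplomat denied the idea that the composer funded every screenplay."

The target quantifier *every screenplay* is part of the complex NP *the idea that the composer funded every screenplay*.
A that-clause complement to a noun is an island; QR cannot cross the NP boundary.
The inverse ordering *every screenplay* > *a diplomat* is therefore underivable.
(Only the surface reading survives: one fixed diplomat with respect to all the relevant screenplays.)

No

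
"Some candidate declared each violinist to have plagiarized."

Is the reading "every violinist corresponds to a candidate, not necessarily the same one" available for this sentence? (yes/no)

Yes

This is the *each violinist* > *some candidate* reading.
*each violinist* is an ECM subject; ECM complements are not islands, and the embedded quantifier may take matrix scope.
Ordinary QR to a clause-peripheral position gives the wide-scope LF for the lower DP.
The sentence is scopally ambiguous between *some candidate* > *each violinist* and *each violinist* > *some candidate*.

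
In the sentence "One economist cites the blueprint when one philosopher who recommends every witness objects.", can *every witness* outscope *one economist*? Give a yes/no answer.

No

The target quantifier *every witness* is part of the relative clause *who recommends every witness*, which is itself inside the adjunct *when one philosopher who recommends every witness objects*.
The quantifier would have to escape first the RC and then the adjunct — two independent island violations.
*every witness* is confined to the island and cannot take scope over *one economist*.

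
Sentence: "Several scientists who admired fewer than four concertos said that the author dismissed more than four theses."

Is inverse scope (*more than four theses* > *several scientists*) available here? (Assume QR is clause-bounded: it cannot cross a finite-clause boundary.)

Structurally, *more than four theses* is inside the finite complement clause *that the author dismissed more than four theses*.
Under clause-bounded QR, a quantifier in an embedded finite clause cannot raise into the matrix clause.
So *more than four theses* cannot raise to a position above *several scientists*.

No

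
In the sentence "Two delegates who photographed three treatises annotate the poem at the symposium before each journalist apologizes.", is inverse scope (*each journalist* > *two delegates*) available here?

*each journalist* sits inside the adjunct clause *before each journalist apologizes*.
Adverbial clauses are not L-marked, so they are barriers for QR — the quantifier cannot escape the adjunct.
*each journalist* is confined to the island and cannot take scope over *two delegates*.

No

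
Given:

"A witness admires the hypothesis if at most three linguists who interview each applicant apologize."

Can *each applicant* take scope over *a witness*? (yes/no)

No

*each applicant* occurs within the relative clause *who interview each applicant*, which is itself inside the adjunct *if at most three linguists who interview each applicant apologize*.
The quantifier would have to escape first the RC and then the adjunct — two independent island violations.
*each applicant* is confined to the island and cannot take scope over *a witness*.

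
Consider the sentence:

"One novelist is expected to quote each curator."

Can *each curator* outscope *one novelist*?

Yes

Raising constructions are monoclausal for scope purposes; *each curator* is not separated from *one novelist* by any island.
No island intervenes, so both surface and inverse scope are derivable.
So *each curator* > *one novelist* is among the available readings.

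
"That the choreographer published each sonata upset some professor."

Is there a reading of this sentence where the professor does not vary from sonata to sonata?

Yes

The described interpretation is the *some professor* > *each sonata* scoping.
*some professor* is a matrix-clause argument and can take scope within the matrix clause over the constituent containing *each sonata*, so *some professor* > *each sonata* needs no island-crossing movement and is available.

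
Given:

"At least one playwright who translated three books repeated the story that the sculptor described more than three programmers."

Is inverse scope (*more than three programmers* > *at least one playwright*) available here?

The DP *more than three programmers* is contained in the complex NP *the story that the sculptor described more than three programmers*.
A that-clause complement to a noun is an island; QR cannot cross the NP boundary.
Hence only narrow scope for *more than three programmers* (under *at least one playwright*) survives.

No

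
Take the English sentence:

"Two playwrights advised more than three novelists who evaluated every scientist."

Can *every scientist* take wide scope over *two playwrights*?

No

*every scientist* is embedded in the relative clause *who evaluated every scientist* modifying *more than three novelists*.
QR out of a relative clause is ruled out by the relative-clause island constraint.
The inverse ordering *every scientist* > *two playwrights* is therefore underivable.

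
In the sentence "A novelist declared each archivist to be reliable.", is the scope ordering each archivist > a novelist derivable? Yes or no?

Yes

*each archivist* is the subject of an ECM infinitive — the infinitival complement of an ECM verb is not a scope island, so *each archivist* can raise into the matrix clause.
QR within a single clause is free, so the lower quantifier may take scope over the higher one.
Both orderings are possible: *a novelist* > *each archivist* and *each archivist* > *a novelist*.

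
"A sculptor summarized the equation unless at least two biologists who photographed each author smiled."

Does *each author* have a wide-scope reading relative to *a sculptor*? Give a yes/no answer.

No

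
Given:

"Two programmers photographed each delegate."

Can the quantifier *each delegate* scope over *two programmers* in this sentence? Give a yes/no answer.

Yes

*each delegate* and *two programmers* are in the same minimal clause.
With no island boundary between them, the object can take inverse scope over the subject via ordinary QR within the clause.
Both orderings are possible: *two programmers* > *each delegate* and *each delegate* > *two programmers*.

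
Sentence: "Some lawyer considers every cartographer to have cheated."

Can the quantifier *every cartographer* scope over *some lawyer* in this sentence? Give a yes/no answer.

Yes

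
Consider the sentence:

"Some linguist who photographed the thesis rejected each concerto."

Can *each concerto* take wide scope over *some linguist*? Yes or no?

The RC *who photographed the thesis* is an island, but *each concerto* is not inside it — it is the matrix object, a clausemate of *some linguist*.
Ordinary QR to a clause-peripheral position gives the wide-scope LF for the lower DP.

Yes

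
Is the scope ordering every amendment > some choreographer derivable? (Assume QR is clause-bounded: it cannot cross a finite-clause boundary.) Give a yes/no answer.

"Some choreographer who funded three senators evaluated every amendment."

Yes

*every amendment* sits in the matrix clause, not in the relative clause on *some choreographer*.
Nothing blocks QR of the lower DP to a position above the higher one, so inverse scope is available.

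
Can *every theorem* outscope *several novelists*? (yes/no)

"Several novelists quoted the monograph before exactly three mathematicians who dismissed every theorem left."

*every theorem* sits inside the relative clause *who dismissed every theorem*, which is itself inside the adjunct *before exactly three mathematicians who dismissed every theorem left*.
Both the relative clause and the enclosing adjunct are scope islands; QR cannot cross either.
*every theorem* > *several novelists* would require crossing that boundary, which is illicit.

No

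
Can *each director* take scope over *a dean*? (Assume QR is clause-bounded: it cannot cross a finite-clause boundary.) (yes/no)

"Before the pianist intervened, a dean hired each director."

Yes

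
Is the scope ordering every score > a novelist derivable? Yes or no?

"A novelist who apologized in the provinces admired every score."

Yes

*every score* sits in the matrix clause, not in the relative clause on *a novelist*.
QR within a single clause is free, so the lower quantifier may take scope over the higher one.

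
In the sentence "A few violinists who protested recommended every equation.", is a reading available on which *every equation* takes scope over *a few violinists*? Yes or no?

Yes

The RC *who protested* is an island, but *every equation* is not inside it — it is the matrix object, a clausemate of *a few violinists*.
Ordinary QR to a clause-peripheral position gives the wide-scope LF for the lower DP.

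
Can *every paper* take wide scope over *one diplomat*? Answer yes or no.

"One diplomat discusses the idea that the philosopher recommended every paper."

The DP *every paper* is contained in the complex NP *the idea that the philosopher recommended every paper*.
Noun-complement clauses are scope islands (the Complex NP Constraint): a quantifier inside one cannot scope into the matrix.
So *every paper* cannot raise high enough to outscope *one diplomat*; only the surface ordering *one diplomat* > *every paper* is available.

No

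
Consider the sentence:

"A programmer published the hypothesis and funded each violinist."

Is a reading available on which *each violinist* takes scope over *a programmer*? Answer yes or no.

*each violinist* is embedded in one conjunct of the coordinate structure (*funded each violinist*).
The Coordinate Structure Constraint blocks movement (including QR) out of a single conjunct.
There is no licit LF on which *each violinist* c-commands *a programmer*.
(Only the surface reading survives: one fixed programmer with respect to all the relevant violinists.)

No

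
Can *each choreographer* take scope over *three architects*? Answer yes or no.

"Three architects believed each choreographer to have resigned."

Yes

The ECM infinitive is scope-transparent — *each choreographer* is free to raise above *three architects*.
No island intervenes, so both surface and inverse scope are derivable.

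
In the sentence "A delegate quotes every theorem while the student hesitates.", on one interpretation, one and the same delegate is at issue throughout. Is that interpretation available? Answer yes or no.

That reading corresponds to *a delegate* > *every theorem*.
Nothing needs to raise for *a delegate* > *every theorem*, so no island constraint is at stake.

Yes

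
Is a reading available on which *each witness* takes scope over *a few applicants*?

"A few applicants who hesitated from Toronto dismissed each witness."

Yes

*each witness* sits in the matrix clause, not in the relative clause on *a few applicants*.
No island intervenes, so both surface and inverse scope are derivable.
So *each witness* > *a few applicants* is among the available readings.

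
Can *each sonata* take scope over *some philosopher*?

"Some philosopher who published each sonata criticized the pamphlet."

Structurally, *each sonata* is inside the relative clause *who published each sonata*.
The relative clause forms an island for QR, so the quantifier is confined to the head noun's restrictor.
The inverse ordering *each sonata* > *some philosopher* is therefore underivable.

No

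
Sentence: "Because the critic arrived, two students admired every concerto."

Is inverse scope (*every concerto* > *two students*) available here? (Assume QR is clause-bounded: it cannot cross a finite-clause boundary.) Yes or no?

Yes

The adjunct island is irrelevant here — *every concerto* and *two students* are both in the matrix clause.
Since no island is crossed, the inverse ordering is licensed alongside surface scope.
The sentence is scopally ambiguous between *two students* > *every concerto* and *every concerto* > *two students*.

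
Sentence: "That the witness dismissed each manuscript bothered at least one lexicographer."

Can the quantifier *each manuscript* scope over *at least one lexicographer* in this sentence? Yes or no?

No

*each manuscript* sits inside the sentential subject *that the witness dismissed each manuscript*.
The subject-island constraint blocks QR out of a clausal subject.
*each manuscript* > *at least one lexicographer* would require crossing that boundary, which is illicit.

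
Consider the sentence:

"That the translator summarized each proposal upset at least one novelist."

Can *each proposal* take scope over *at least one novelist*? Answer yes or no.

The target quantifier *each proposal* is part of the sentential subject *that the translator summarized each proposal*.
Clausal subjects are scope islands; QR from inside the subject into the matrix is barred.
*each proposal* is confined to the island and cannot take scope over *at least one novelist*.

No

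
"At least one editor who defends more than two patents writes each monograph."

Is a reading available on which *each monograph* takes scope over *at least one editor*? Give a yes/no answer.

Yes

The RC *who defends more than two patents* is an island, but *each monograph* is not inside it — it is the matrix object, a clausemate of *at least one editor*.
With no island boundary between them, the object can take inverse scope over the subject via ordinary QR within the clause.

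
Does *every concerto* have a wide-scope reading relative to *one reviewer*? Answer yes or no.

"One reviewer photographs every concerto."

Yes

Both DPs are arguments of the same predicate; there is no clause or island boundary between them.
Ordinary QR to a clause-peripheral position gives the wide-scope LF for the lower DP.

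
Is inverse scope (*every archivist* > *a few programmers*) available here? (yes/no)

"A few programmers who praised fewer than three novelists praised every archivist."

The RC *who praised fewer than three novelists* is an island, but *every archivist* is not inside it — it is the matrix object, a clausemate of *a few programmers*.
QR within a single clause is free, so the lower quantifier may take scope over the higher one.

Yes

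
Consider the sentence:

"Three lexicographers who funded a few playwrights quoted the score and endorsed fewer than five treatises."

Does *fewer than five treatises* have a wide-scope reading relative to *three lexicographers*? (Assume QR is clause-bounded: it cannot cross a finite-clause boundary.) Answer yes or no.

No

*fewer than five treatises* occurs within one conjunct of the coordinate structure (*endorsed fewer than five treatises*).
The Coordinate Structure Constraint blocks movement (including QR) out of a single conjunct.
*fewer than five treatises* is confined to the island and cannot take scope over *three lexicographers*.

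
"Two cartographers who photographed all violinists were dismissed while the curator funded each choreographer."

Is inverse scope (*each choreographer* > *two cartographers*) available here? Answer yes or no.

*each choreographer* occurs within the adjunct clause *while the curator funded each choreographer*.
Adverbial clauses are not L-marked, so they are barriers for QR — the quantifier cannot escape the adjunct.
*each choreographer* is confined to the island and cannot take scope over *two cartographers*.

No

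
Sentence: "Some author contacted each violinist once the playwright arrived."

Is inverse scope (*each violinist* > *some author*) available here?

Yes

Although there is an adjunct clause, *each violinist* is in the main clause, not inside the adjunct.
Since no island is crossed, the inverse ordering is licensed alongside surface scope.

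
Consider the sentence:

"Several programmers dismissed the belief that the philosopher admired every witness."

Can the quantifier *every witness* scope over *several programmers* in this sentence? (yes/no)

Structurally, *every witness* is inside the complex NP *the belief that the philosopher admired every witness*.
Noun-complement clauses are scope islands (the Complex NP Constraint): a quantifier inside one cannot scope into the matrix.
*every witness* is confined to the island and cannot take scope over *several programmers*.

No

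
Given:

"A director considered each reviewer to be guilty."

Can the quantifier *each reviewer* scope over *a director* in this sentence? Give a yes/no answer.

*each reviewer* is an ECM subject; ECM complements are not islands, and the embedded quantifier may take matrix scope.
Nothing blocks QR of the lower DP to a position above the higher one, so inverse scope is available.
The sentence is scopally ambiguous between *a director* > *each reviewer* and *each reviewer* > *a director*.

Yes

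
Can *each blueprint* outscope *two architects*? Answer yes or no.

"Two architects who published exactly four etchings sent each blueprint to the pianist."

*each blueprint* is a matrix argument; only *two architects* is modified by the relative clause *who published exactly four etchings*, so the RC island is irrelevant to the target quantifier.
No island intervenes, so both surface and inverse scope are derivable.

Yes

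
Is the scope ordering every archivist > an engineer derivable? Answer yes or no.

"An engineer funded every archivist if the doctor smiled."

Although there is an adjunct clause, *every archivist* is in the main clause, not inside the adjunct.
With no island boundary between them, the object can take inverse scope over the subject via ordinary QR within the clause.
The sentence is scopally ambiguous between *an engineer* > *every archivist* and *every archivist* > *an engineer*.

Yes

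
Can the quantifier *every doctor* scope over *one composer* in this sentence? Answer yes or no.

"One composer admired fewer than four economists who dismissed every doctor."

No

The DP *every doctor* is contained in the relative clause *who dismissed every doctor* modifying *fewer than four economists*.
Quantifiers inside a relative clause are trapped there; the RC boundary blocks QR.
So *every doctor* cannot raise high enough to outscope *one composer*; only the surface ordering *one composer* > *every doctor* is available.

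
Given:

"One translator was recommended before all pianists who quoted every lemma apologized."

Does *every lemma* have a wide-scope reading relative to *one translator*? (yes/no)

No

*every lemma* is embedded in the relative clause *who quoted every lemma*, which is itself inside the adjunct *before all pianists who quoted every lemma apologized*.
Two island boundaries intervene — the relative clause and the adjunct. Either alone would block QR.
So *every lemma* cannot raise to a position above *one translator*.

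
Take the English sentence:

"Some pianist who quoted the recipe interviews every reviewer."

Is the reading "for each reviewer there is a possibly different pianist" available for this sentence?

The described interpretation is the *every reviewer* > *some pianist* scoping.
The relative clause *who quoted the recipe* modifies *some pianist*, but *every reviewer* is not inside that relative clause — it is an argument of the matrix verb.
Nothing blocks QR of the lower DP to a position above the higher one, so inverse scope is available.

Yes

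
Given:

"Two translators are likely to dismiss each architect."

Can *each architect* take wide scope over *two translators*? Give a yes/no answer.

Infinitival complements of raising predicates do not block QR; *each architect* and *two translators* are effectively clausemates.
No island intervenes, so both surface and inverse scope are derivable.

Yes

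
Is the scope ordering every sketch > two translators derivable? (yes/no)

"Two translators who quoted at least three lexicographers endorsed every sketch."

Yes

Although the sentence contains a relative clause (*who quoted at least three lexicographers*), *every sketch* is outside it, in the matrix VP.
Since no island is crossed, the inverse ordering is licensed alongside surface scope.
Both orderings are possible: *two translators* > *every sketch* and *every sketch* > *two translators*.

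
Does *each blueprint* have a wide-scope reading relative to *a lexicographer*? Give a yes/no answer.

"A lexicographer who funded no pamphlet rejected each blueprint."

Yes

*each blueprint* sits in the matrix clause, not in the relative clause on *a lexicographer*.
Since no island is crossed, the inverse ordering is licensed alongside surface scope.
Both orderings are possible: *a lexicographer* > *each blueprint* and *each blueprint* > *a lexicographer*.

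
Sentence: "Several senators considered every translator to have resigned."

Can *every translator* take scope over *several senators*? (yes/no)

Yes

*every translator* is the subject of an ECM infinitive — the infinitival complement of an ECM verb is not a scope island, so *every translator* can raise into the matrix clause.
QR within a single clause is free, so the lower quantifier may take scope over the higher one.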